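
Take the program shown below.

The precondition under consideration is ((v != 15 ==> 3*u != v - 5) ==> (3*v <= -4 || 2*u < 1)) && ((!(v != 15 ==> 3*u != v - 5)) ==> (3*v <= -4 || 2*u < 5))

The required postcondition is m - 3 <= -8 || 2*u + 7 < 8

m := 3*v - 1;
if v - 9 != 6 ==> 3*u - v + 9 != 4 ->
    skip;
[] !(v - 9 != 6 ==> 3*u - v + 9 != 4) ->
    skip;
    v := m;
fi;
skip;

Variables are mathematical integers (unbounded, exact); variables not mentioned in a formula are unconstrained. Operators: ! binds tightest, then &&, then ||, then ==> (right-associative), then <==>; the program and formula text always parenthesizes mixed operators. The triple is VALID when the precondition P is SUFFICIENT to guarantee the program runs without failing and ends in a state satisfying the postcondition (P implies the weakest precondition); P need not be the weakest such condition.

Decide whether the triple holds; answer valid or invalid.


Working backward. After the program, the postcondition m - 3 <= -8 || 2*u + 7 < 8 must hold; in canonical form it is m <= -5 || 2*u < 1.
Before skip: m <= -5 || 2*u < 1
Then branch requires m <= -5 || 2*u < 1; else branch requires m <= -5 || 2*u < 1.
Before the if: ((v != 15 ==> 3*u != v - 5) ==> (m <= -5 || 2*u < 1)) && ((!(v != 15 ==> 3*u != v - 5)) ==> (m <= -5 || 2*u < 1))
Before m := 3*v - 1: ((v != 15 ==> 3*u != v - 5) ==> (3*v <= -4 || 2*u < 1)) && ((!(v != 15 ==> 3*u != v - 5)) ==> (3*v <= -4 || 2*u < 1))
The weakest precondition is ((v != 15 ==> 3*u != v - 5) ==> (3*v <= -4 || 2*u < 1)) && ((!(v != 15 ==> 3*u != v - 5)) ==> (3*v <= -4 || 2*u < 1)).
Check whether ((v != 15 ==> 3*u != v - 5) ==> (3*v <= -4 || 2*u < 1)) && ((!(v != 15 ==> 3*u != v - 5)) ==> (3*v <= -4 || 2*u < 5)) implies it.
Countermodel: at the initial state u = 1, v = 8, the precondition holds but the weakest precondition fails.
Answer: invalid


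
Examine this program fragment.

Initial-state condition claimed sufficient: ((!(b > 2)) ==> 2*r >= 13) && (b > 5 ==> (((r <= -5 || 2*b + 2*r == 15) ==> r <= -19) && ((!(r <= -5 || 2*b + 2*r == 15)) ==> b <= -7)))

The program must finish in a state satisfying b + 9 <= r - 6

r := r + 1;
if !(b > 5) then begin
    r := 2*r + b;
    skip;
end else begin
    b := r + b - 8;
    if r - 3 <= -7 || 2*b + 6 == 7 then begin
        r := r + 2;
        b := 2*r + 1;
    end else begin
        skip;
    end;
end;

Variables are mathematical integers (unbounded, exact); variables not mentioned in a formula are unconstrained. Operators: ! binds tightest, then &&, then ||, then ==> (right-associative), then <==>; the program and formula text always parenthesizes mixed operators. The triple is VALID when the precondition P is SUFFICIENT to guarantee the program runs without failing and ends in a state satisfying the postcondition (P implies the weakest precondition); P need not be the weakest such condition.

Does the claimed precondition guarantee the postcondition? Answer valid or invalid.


Working backward. After the program, the postcondition b + 9 <= r - 6 must hold; in canonical form it is b <= r - 15.
Then branch requires 2*r >= 15; else branch requires ((r <= -4 || 2*b + 2*r == 17) ==> r <= -18) && ((!(r <= -4 || 2*b + 2*r == 17)) ==> b <= -7).
Before the if: ((!(b > 5)) ==> 2*r >= 15) && (b > 5 ==> (((r <= -4 || 2*b + 2*r == 17) ==> r <= -18) && ((!(r <= -4 || 2*b + 2*r == 17)) ==> b <= -7)))
Before r := r + 1: ((!(b > 5)) ==> 2*r >= 13) && (b > 5 ==> (((r <= -5 || 2*b + 2*r == 15) ==> r <= -19) && ((!(r <= -5 || 2*b + 2*r == 15)) ==> b <= -7)))
The weakest precondition is ((!(b > 5)) ==> 2*r >= 13) && (b > 5 ==> (((r <= -5 || 2*b + 2*r == 15) ==> r <= -19) && ((!(r <= -5 || 2*b + 2*r == 15)) ==> b <= -7))).
Check whether ((!(b > 2)) ==> 2*r >= 13) && (b > 5 ==> (((r <= -5 || 2*b + 2*r == 15) ==> r <= -19) && ((!(r <= -5 || 2*b + 2*r == 15)) ==> b <= -7))) implies it.
Countermodel: at the initial state b = 3, r = 6, the precondition holds but the weakest precondition fails.
Answer: invalid


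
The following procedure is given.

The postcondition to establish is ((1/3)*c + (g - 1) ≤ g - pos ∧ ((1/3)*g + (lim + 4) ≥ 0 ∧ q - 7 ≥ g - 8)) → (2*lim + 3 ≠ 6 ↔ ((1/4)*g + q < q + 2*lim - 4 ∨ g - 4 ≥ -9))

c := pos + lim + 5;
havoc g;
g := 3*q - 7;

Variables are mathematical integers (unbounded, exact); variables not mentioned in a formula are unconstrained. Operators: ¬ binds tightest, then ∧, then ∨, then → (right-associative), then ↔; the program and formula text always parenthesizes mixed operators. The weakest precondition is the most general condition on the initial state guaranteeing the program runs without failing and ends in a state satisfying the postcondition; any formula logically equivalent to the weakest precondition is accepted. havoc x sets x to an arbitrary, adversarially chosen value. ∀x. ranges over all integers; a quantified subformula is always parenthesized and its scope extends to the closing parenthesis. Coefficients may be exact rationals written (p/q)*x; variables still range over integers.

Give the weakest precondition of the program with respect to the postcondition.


Working backward. After the program, the postcondition ((1/3)*c + (g - 1) ≤ g - pos ∧ ((1/3)*g + (lim + 4) ≥ 0 ∧ q - 7 ≥ g - 8)) → (2*lim + 3 ≠ 6 ↔ ((1/4)*g + q < q + 2*lim - 4 ∨ g - 4 ≥ -9)) must hold; in canonical form it is ((1/3)*c + pos ≤ 1 ∧ (1/3)*g + lim ≥ -4 ∧ q ≥ g - 1) → (2*lim ≠ 3 ↔ ((1/4)*g < 2*lim - 4 ∨ g ≥ -5)).
Before g := 3*q - 7: ((1/3)*c + pos ≤ 1 ∧ lim + q ≥ -5/3 ∧ 2*q ≤ 8) → (2*lim ≠ 3 ↔ ((3/4)*q < 2*lim - 9/4 ∨ 3*q ≥ 2))
Before havoc g: ((1/3)*c + pos ≤ 1 ∧ lim + q ≥ -5/3 ∧ 2*q ≤ 8) → (2*lim ≠ 3 ↔ ((3/4)*q < 2*lim - 9/4 ∨ 3*q ≥ 2))
Before c := pos + lim + 5: ((1/3)*lim + (4/3)*pos ≤ -2/3 ∧ lim + q ≥ -5/3 ∧ 2*q ≤ 8) → (2*lim ≠ 3 ↔ ((3/4)*q < 2*lim - 9/4 ∨ 3*q ≥ 2))
Answer: WP = ((1/3)*lim + (4/3)*pos ≤ -2/3 ∧ lim + q ≥ -5/3 ∧ 2*q ≤ 8) → (2*lim ≠ 3 ↔ ((3/4)*q < 2*lim - 9/4 ∨ 3*q ≥ 2))


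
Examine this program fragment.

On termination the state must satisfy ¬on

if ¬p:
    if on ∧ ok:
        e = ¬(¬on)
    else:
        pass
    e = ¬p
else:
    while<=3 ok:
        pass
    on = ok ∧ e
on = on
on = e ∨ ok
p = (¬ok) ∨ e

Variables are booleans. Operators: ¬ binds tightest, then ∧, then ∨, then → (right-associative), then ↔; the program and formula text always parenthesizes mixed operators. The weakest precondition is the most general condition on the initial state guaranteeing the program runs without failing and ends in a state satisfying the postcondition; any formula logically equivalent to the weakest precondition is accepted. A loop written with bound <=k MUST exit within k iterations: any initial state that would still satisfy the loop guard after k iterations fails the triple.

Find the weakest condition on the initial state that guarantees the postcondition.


Working backward. After the program, ¬on must hold.
Before p := (¬ok) ∨ e: ¬on
Before on := e ∨ ok: ¬(e ∨ ok)
Before on := on: ¬(e ∨ ok)
Then branch requires ((on ∧ ok) → (¬((¬p) ∨ ok))) ∧ ((¬(on ∧ ok)) → (¬((¬p) ∨ ok))); else branch requires (ok → ((ok → ((ok → ((¬ok) ∧ (¬(e ∨ ok)))) ∧ ((¬ok) → (¬(e ∨ ok))))) ∧ ((¬ok) → (¬(e ∨ ok))))) ∧ ((¬ok) → (¬(e ∨ ok))).
Before the if: ((¬p) → (((on ∧ ok) → (¬((¬p) ∨ ok))) ∧ ((¬(on ∧ ok)) → (¬((¬p) ∨ ok))))) ∧ (p → ((ok → ((ok → ((ok → ((¬ok) ∧ (¬(e ∨ ok)))) ∧ ((¬ok) → (¬(e ∨ ok))))) ∧ ((¬ok) → (¬(e ∨ ok))))) ∧ ((¬ok) → (¬(e ∨ ok)))))
Answer: WP = ((¬p) → (((on ∧ ok) → (¬((¬p) ∨ ok))) ∧ ((¬(on ∧ ok)) → (¬((¬p) ∨ ok))))) ∧ (p → ((ok → ((ok → ((ok → ((¬ok) ∧ (¬(e ∨ ok)))) ∧ ((¬ok) → (¬(e ∨ ok))))) ∧ ((¬ok) → (¬(e ∨ ok))))) ∧ ((¬ok) → (¬(e ∨ ok)))))


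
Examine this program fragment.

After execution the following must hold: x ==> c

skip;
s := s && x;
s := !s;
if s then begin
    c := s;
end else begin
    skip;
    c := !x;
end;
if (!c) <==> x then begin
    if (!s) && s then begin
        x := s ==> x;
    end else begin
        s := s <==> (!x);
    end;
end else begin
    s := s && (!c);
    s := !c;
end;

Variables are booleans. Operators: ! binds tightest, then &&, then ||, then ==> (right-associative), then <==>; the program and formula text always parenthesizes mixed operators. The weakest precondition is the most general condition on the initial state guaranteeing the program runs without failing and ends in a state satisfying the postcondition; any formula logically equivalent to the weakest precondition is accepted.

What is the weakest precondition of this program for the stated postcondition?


Working backward. After the program, x ==> c must hold.
Then branch requires x ==> c; else branch requires x ==> c.
Before the if: (((!c) <==> x) ==> (x ==> c)) && ((!((!c) <==> x)) ==> (x ==> c))
Then branch requires (((!s) <==> x) ==> (x ==> s)) && ((!((!s) <==> x)) ==> (x ==> s)); else branch requires x ==> (!x).
Before the if: (s ==> ((((!s) <==> x) ==> (x ==> s)) && ((!((!s) <==> x)) ==> (x ==> s)))) && ((!s) ==> (x ==> (!x)))
Before s := !s: ((!s) ==> (((s <==> x) ==> (x ==> (!s))) && ((!(s <==> x)) ==> (x ==> (!s))))) && (s ==> (x ==> (!x)))
Before s := s && x: ((!(s && x)) ==> ((((s && x) <==> x) ==> (x ==> (!(s && x)))) && ((!((s && x) <==> x)) ==> (x ==> (!(s && x)))))) && ((s && x) ==> (x ==> (!x)))
Before skip: ((!(s && x)) ==> ((((s && x) <==> x) ==> (x ==> (!(s && x)))) && ((!((s && x) <==> x)) ==> (x ==> (!(s && x)))))) && ((s && x) ==> (x ==> (!x)))
Answer: WP = ((!(s && x)) ==> ((((s && x) <==> x) ==> (x ==> (!(s && x)))) && ((!((s && x) <==> x)) ==> (x ==> (!(s && x)))))) && ((s && x) ==> (x ==> (!x)))


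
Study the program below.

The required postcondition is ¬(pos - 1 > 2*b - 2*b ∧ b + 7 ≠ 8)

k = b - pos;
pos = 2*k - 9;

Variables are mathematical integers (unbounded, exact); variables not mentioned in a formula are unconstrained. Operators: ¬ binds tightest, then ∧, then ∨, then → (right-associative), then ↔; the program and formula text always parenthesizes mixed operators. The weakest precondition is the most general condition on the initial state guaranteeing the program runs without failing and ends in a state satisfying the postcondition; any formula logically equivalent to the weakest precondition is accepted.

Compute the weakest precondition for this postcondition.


Working backward. After the program, the postcondition ¬(pos - 1 > 2*b - 2*b ∧ b + 7 ≠ 8) must hold; in canonical form it is ¬(pos > 1 ∧ b ≠ 1).
Before pos := 2*k - 9: ¬(2*k > 10 ∧ b ≠ 1)
Before k := b - pos: ¬(2*b > 2*pos + 10 ∧ b ≠ 1)
Answer: WP = ¬(2*b > 2*pos + 10 ∧ b ≠ 1)


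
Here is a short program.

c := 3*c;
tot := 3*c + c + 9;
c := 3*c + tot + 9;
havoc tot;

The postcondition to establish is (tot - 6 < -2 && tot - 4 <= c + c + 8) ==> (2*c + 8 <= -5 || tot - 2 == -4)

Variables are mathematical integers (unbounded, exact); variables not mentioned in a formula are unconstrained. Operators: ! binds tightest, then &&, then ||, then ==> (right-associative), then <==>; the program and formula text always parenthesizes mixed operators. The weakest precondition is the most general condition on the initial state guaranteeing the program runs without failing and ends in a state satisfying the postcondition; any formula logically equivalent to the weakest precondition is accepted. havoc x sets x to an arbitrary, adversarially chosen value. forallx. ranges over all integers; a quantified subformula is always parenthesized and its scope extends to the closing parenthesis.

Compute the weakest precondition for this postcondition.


Working backward. After the program, the postcondition (tot - 6 < -2 && tot - 4 <= c + c + 8) ==> (2*c + 8 <= -5 || tot - 2 == -4) must hold; in canonical form it is (tot < 4 && tot <= 2*c + 12) ==> (2*c <= -13 || tot == -2).
Before havoc tot: forall tot_1. ((tot_1 < 4 && tot_1 <= 2*c + 12) ==> (2*c <= -13 || tot_1 == -2))
Before c := 3*c + tot + 9: forall tot_1. ((tot_1 < 4 && tot_1 <= 6*c + 2*tot + 30) ==> (6*c + 2*tot <= -31 || tot_1 == -2))
Before tot := 3*c + c + 9: forall tot_1. ((tot_1 < 4 && tot_1 <= 14*c + 48) ==> (14*c <= -49 || tot_1 == -2))
Before c := 3*c: forall tot_1. ((tot_1 < 4 && tot_1 <= 42*c + 48) ==> (42*c <= -49 || tot_1 == -2))
Answer: WP = forall tot_1. ((tot_1 < 4 && tot_1 <= 42*c + 48) ==> (42*c <= -49 || tot_1 == -2))


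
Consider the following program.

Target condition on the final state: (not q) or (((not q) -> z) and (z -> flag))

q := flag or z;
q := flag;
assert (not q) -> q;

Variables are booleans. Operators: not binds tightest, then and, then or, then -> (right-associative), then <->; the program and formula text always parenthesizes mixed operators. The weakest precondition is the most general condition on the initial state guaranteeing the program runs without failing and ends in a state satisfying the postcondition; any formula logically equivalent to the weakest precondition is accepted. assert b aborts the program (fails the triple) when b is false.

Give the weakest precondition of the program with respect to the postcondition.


Working backward. After the program, (not q) or (((not q) -> z) and (z -> flag)) must hold.
Before assert (not q) -> q: ((not q) -> q) and ((not q) or (((not q) -> z) and (z -> flag)))
Before q := flag: ((not flag) -> flag) and ((not flag) or (((not flag) -> z) and (z -> flag)))
Before q := flag or z: ((not flag) -> flag) and ((not flag) or (((not flag) -> z) and (z -> flag)))
Answer: WP = ((not flag) -> flag) and ((not flag) or (((not flag) -> z) and (z -> flag)))


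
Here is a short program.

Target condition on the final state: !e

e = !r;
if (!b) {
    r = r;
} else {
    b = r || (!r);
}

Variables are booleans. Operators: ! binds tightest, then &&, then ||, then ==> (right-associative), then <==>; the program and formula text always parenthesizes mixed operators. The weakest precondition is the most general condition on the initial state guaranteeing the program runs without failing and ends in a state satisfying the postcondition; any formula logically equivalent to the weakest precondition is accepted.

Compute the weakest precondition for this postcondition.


Working backward. After the program, !e must hold.
Then branch requires !e; else branch requires !e.
Before the if: ((!b) ==> (!e)) && (b ==> (!e))
Before e := !r: ((!b) ==> r) && (b ==> r)
Answer: WP = ((!b) ==> r) && (b ==> r)


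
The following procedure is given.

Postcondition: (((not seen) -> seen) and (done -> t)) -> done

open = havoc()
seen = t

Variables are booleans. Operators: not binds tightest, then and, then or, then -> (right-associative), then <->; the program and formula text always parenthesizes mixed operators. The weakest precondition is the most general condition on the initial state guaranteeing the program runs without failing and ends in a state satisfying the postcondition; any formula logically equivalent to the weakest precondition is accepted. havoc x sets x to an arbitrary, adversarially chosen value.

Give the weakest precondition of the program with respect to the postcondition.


Working backward. After the program, (((not seen) -> seen) and (done -> t)) -> done must hold.
Before seen := t: (((not t) -> t) and (done -> t)) -> done
Before havoc open: (((not t) -> t) and (done -> t)) -> done
Answer: WP = (((not t) -> t) and (done -> t)) -> done


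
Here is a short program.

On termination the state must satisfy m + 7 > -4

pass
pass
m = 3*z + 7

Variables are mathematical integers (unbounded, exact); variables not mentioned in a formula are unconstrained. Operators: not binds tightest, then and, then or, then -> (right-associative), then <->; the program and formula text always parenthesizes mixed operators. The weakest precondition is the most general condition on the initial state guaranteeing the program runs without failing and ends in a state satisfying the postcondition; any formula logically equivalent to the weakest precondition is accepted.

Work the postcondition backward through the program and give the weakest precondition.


Working backward. After the program, the postcondition m + 7 > -4 must hold; in canonical form it is m > -11.
Before m := 3*z + 7: 3*z > -18
Before skip: 3*z > -18
Before skip: 3*z > -18
Answer: WP = 3*z > -18


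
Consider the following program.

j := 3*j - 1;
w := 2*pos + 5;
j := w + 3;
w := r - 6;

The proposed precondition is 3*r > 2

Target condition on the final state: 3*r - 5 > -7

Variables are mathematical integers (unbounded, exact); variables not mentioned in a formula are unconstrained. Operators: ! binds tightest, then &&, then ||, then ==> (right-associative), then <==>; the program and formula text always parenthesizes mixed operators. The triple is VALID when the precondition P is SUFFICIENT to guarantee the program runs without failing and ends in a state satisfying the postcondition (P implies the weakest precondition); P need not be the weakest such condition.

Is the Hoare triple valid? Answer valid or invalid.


Working backward. After the program, the postcondition 3*r - 5 > -7 must hold; in canonical form it is 3*r > -2.
Before w := r - 6: 3*r > -2
Before j := w + 3: 3*r > -2
Before w := 2*pos + 5: 3*r > -2
Before j := 3*j - 1: 3*r > -2
The weakest precondition is 3*r > -2.
Check whether 3*r > 2 implies it.
Every state satisfying the precondition satisfies the weakest precondition: the implication holds.
Answer: valid


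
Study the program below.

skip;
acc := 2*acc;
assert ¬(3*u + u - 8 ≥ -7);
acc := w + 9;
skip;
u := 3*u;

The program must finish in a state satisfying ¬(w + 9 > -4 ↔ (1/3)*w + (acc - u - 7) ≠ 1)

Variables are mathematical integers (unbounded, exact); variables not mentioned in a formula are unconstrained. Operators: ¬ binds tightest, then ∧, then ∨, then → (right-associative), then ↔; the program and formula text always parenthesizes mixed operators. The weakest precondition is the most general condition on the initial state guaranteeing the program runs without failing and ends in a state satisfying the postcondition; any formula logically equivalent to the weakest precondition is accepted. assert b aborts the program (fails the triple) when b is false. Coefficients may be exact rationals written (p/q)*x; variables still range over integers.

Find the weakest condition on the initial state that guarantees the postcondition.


Working backward. After the program, the postcondition ¬(w + 9 > -4 ↔ (1/3)*w + (acc - u - 7) ≠ 1) must hold; in canonical form it is ¬(w > -13 ↔ acc + (1/3)*w ≠ u + 8).
Before u := 3*u: ¬(w > -13 ↔ acc + (1/3)*w ≠ 3*u + 8)
Before skip: ¬(w > -13 ↔ acc + (1/3)*w ≠ 3*u + 8)
Before acc := w + 9: ¬(w > -13 ↔ (4/3)*w ≠ 3*u - 1)
Before assert ¬(3*u + u - 8 ≥ -7): (¬(4*u ≥ 1)) ∧ (¬(w > -13 ↔ (4/3)*w ≠ 3*u - 1))
Before acc := 2*acc: (¬(4*u ≥ 1)) ∧ (¬(w > -13 ↔ (4/3)*w ≠ 3*u - 1))
Before skip: (¬(4*u ≥ 1)) ∧ (¬(w > -13 ↔ (4/3)*w ≠ 3*u - 1))
Answer: WP = (¬(4*u ≥ 1)) ∧ (¬(w > -13 ↔ (4/3)*w ≠ 3*u - 1))


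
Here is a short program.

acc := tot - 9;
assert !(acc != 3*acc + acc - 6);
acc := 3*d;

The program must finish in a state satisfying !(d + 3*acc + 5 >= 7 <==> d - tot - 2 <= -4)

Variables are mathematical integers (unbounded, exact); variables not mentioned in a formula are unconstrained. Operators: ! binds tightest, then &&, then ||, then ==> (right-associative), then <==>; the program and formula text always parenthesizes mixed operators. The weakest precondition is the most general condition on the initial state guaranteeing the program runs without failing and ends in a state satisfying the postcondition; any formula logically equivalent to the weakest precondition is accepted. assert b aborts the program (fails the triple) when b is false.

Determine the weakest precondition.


Working backward. After the program, the postcondition !(d + 3*acc + 5 >= 7 <==> d - tot - 2 <= -4) must hold; in canonical form it is !(3*acc + d >= 2 <==> d <= tot - 2).
Before acc := 3*d: !(10*d >= 2 <==> d <= tot - 2)
Before assert !(acc != 3*acc + acc - 6): (!(3*acc != 6)) && (!(10*d >= 2 <==> d <= tot - 2))
Before acc := tot - 9: (!(3*tot != 33)) && (!(10*d >= 2 <==> d <= tot - 2))
Answer: WP = (!(3*tot != 33)) && (!(10*d >= 2 <==> d <= tot - 2))


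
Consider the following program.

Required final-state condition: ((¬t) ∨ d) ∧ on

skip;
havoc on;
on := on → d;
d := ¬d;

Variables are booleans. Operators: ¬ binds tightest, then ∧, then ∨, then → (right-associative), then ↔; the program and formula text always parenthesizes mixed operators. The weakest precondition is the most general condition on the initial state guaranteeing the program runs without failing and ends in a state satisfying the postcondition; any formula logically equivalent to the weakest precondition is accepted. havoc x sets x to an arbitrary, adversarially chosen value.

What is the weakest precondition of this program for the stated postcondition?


Working backward. After the program, ((¬t) ∨ d) ∧ on must hold.
Before d := ¬d: ((¬t) ∨ (¬d)) ∧ on
Before on := on → d: ((¬t) ∨ (¬d)) ∧ (on → d)
Before havoc on: ((¬t) ∨ (¬d)) ∧ d
Before skip: ((¬t) ∨ (¬d)) ∧ d
Answer: WP = ((¬t) ∨ (¬d)) ∧ d


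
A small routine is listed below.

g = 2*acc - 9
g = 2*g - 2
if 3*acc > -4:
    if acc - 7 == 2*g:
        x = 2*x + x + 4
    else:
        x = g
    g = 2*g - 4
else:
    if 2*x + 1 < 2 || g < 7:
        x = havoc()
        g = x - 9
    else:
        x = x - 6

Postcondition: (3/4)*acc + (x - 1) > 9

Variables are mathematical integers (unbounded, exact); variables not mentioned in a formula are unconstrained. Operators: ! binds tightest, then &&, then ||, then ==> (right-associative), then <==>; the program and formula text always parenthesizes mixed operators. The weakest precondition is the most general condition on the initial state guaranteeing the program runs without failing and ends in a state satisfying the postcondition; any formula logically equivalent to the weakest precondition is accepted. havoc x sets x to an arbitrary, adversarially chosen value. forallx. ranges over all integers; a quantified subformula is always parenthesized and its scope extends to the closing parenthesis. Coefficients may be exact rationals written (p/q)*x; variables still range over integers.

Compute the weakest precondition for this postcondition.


Working backward. After the program, the postcondition (3/4)*acc + (x - 1) > 9 must hold; in canonical form it is (3/4)*acc + x > 10.
Then branch requires (acc == 2*g + 7 ==> (3/4)*acc + 3*x > 6) && ((!(acc == 2*g + 7)) ==> (3/4)*acc + g > 10); else branch requires ((2*x < 1 || g < 7) ==> (forall x_1. (3/4)*acc + x_1 > 10)) && ((!(2*x < 1 || g < 7)) ==> (3/4)*acc + x > 16).
Before the if: (3*acc > -4 ==> ((acc == 2*g + 7 ==> (3/4)*acc + 3*x > 6) && ((!(acc == 2*g + 7)) ==> (3/4)*acc + g > 10))) && ((!(3*acc > -4)) ==> (((2*x < 1 || g < 7) ==> (forall x_1. (3/4)*acc + x_1 > 10)) && ((!(2*x < 1 || g < 7)) ==> (3/4)*acc + x > 16)))
Before g := 2*g - 2: (3*acc > -4 ==> ((acc == 4*g + 3 ==> (3/4)*acc + 3*x > 6) && ((!(acc == 4*g + 3)) ==> (3/4)*acc + 2*g > 12))) && ((!(3*acc > -4)) ==> (((2*x < 1 || 2*g < 9) ==> (forall x_1. (3/4)*acc + x_1 > 10)) && ((!(2*x < 1 || 2*g < 9)) ==> (3/4)*acc + x > 16)))
Before g := 2*acc - 9: (3*acc > -4 ==> ((7*acc == 33 ==> (3/4)*acc + 3*x > 6) && ((!(7*acc == 33)) ==> (19/4)*acc > 30))) && ((!(3*acc > -4)) ==> (((2*x < 1 || 4*acc < 27) ==> (forall x_1. (3/4)*acc + x_1 > 10)) && ((!(2*x < 1 || 4*acc < 27)) ==> (3/4)*acc + x > 16)))
Answer: WP = (3*acc > -4 ==> ((7*acc == 33 ==> (3/4)*acc + 3*x > 6) && ((!(7*acc == 33)) ==> (19/4)*acc > 30))) && ((!(3*acc > -4)) ==> (((2*x < 1 || 4*acc < 27) ==> (forall x_1. (3/4)*acc + x_1 > 10)) && ((!(2*x < 1 || 4*acc < 27)) ==> (3/4)*acc + x > 16)))


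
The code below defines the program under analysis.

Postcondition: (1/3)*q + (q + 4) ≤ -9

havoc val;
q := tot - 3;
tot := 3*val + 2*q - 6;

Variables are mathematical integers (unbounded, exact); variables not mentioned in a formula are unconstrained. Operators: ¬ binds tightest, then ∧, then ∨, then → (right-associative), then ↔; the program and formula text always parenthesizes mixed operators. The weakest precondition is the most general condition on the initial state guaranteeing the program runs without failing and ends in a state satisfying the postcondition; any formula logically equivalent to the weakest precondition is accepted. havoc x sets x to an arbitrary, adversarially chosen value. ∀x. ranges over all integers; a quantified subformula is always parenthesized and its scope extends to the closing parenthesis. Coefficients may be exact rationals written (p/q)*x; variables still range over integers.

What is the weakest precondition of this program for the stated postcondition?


Working backward. After the program, the postcondition (1/3)*q + (q + 4) ≤ -9 must hold; in canonical form it is (4/3)*q ≤ -13.
Before tot := 3*val + 2*q - 6: (4/3)*q ≤ -13
Before q := tot - 3: (4/3)*tot ≤ -9
Before havoc val: (4/3)*tot ≤ -9
Answer: WP = (4/3)*tot ≤ -9


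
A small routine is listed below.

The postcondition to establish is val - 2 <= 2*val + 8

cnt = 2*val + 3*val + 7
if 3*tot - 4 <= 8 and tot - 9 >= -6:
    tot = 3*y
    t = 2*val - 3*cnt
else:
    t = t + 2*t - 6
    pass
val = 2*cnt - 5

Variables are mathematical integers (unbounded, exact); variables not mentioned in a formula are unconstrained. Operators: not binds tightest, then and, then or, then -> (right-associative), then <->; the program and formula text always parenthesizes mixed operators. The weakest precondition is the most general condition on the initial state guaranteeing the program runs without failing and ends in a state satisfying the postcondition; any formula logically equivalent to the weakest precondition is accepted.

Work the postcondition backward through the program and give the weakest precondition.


Working backward. After the program, the postcondition val - 2 <= 2*val + 8 must hold; in canonical form it is val >= -10.
Before val := 2*cnt - 5: 2*cnt >= -5
Then branch requires 2*cnt >= -5; else branch requires 2*cnt >= -5.
Before the if: ((3*tot <= 12 and tot >= 3) -> 2*cnt >= -5) and ((not (3*tot <= 12 and tot >= 3)) -> 2*cnt >= -5)
Before cnt := 2*val + 3*val + 7: ((3*tot <= 12 and tot >= 3) -> 10*val >= -19) and ((not (3*tot <= 12 and tot >= 3)) -> 10*val >= -19)
Answer: WP = ((3*tot <= 12 and tot >= 3) -> 10*val >= -19) and ((not (3*tot <= 12 and tot >= 3)) -> 10*val >= -19)


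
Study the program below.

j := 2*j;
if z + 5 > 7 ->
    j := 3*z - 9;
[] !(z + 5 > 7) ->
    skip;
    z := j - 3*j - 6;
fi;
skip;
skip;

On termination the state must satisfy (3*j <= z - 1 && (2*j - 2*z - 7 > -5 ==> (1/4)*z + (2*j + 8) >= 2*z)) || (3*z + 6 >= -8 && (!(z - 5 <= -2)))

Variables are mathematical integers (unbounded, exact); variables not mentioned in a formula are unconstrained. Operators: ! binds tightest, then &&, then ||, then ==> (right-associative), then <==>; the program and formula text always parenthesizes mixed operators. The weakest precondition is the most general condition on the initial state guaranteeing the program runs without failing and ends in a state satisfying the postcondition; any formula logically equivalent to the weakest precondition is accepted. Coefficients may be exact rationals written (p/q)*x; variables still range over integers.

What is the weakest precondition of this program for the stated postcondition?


Working backward. After the program, the postcondition (3*j <= z - 1 && (2*j - 2*z - 7 > -5 ==> (1/4)*z + (2*j + 8) >= 2*z)) || (3*z + 6 >= -8 && (!(z - 5 <= -2))) must hold; in canonical form it is (3*j <= z - 1 && (2*j > 2*z + 2 ==> 2*j >= (7/4)*z - 8)) || (3*z >= -14 && (!(z <= 3))).
Before skip: (3*j <= z - 1 && (2*j > 2*z + 2 ==> 2*j >= (7/4)*z - 8)) || (3*z >= -14 && (!(z <= 3)))
Before skip: (3*j <= z - 1 && (2*j > 2*z + 2 ==> 2*j >= (7/4)*z - 8)) || (3*z >= -14 && (!(z <= 3)))
Then branch requires (8*z <= 26 && (4*z > 20 ==> (17/4)*z >= 10)) || (3*z >= -14 && (!(z <= 3))); else branch requires (5*j <= -7 && (6*j > -10 ==> (11/2)*j >= -37/2)) || (6*j <= -4 && (!(2*j >= -9))).
Before the if: (z > 2 ==> ((8*z <= 26 && (4*z > 20 ==> (17/4)*z >= 10)) || (3*z >= -14 && (!(z <= 3))))) && ((!(z > 2)) ==> ((5*j <= -7 && (6*j > -10 ==> (11/2)*j >= -37/2)) || (6*j <= -4 && (!(2*j >= -9)))))
Before j := 2*j: (z > 2 ==> ((8*z <= 26 && (4*z > 20 ==> (17/4)*z >= 10)) || (3*z >= -14 && (!(z <= 3))))) && ((!(z > 2)) ==> ((10*j <= -7 && (12*j > -10 ==> 11*j >= -37/2)) || (12*j <= -4 && (!(4*j >= -9)))))
Answer: WP = (z > 2 ==> ((8*z <= 26 && (4*z > 20 ==> (17/4)*z >= 10)) || (3*z >= -14 && (!(z <= 3))))) && ((!(z > 2)) ==> ((10*j <= -7 && (12*j > -10 ==> 11*j >= -37/2)) || (12*j <= -4 && (!(4*j >= -9)))))


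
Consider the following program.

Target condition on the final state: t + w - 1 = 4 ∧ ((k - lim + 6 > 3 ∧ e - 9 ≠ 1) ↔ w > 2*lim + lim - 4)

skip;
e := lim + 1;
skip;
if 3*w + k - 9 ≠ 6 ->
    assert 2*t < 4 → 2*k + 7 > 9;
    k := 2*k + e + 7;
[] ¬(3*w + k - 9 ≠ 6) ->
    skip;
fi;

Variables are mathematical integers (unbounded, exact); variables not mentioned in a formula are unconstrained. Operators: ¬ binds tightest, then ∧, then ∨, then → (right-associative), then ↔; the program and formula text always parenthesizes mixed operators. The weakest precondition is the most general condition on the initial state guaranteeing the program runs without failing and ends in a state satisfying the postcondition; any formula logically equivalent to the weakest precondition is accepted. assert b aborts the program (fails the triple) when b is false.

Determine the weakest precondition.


Working backward. After the program, the postcondition t + w - 1 = 4 ∧ ((k - lim + 6 > 3 ∧ e - 9 ≠ 1) ↔ w > 2*lim + lim - 4) must hold; in canonical form it is t + w = 5 ∧ ((k > lim - 3 ∧ e ≠ 10) ↔ w > 3*lim - 4).
Then branch requires (2*t < 4 → 2*k > 2) ∧ t + w = 5 ∧ ((e + 2*k > lim - 10 ∧ e ≠ 10) ↔ w > 3*lim - 4); else branch requires t + w = 5 ∧ ((k > lim - 3 ∧ e ≠ 10) ↔ w > 3*lim - 4).
Before the if: (k + 3*w ≠ 15 → ((2*t < 4 → 2*k > 2) ∧ t + w = 5 ∧ ((e + 2*k > lim - 10 ∧ e ≠ 10) ↔ w > 3*lim - 4))) ∧ ((¬(k + 3*w ≠ 15)) → (t + w = 5 ∧ ((k > lim - 3 ∧ e ≠ 10) ↔ w > 3*lim - 4)))
Before skip: (k + 3*w ≠ 15 → ((2*t < 4 → 2*k > 2) ∧ t + w = 5 ∧ ((e + 2*k > lim - 10 ∧ e ≠ 10) ↔ w > 3*lim - 4))) ∧ ((¬(k + 3*w ≠ 15)) → (t + w = 5 ∧ ((k > lim - 3 ∧ e ≠ 10) ↔ w > 3*lim - 4)))
Before e := lim + 1: (k + 3*w ≠ 15 → ((2*t < 4 → 2*k > 2) ∧ t + w = 5 ∧ ((2*k > -11 ∧ lim ≠ 9) ↔ w > 3*lim - 4))) ∧ ((¬(k + 3*w ≠ 15)) → (t + w = 5 ∧ ((k > lim - 3 ∧ lim ≠ 9) ↔ w > 3*lim - 4)))
Before skip: (k + 3*w ≠ 15 → ((2*t < 4 → 2*k > 2) ∧ t + w = 5 ∧ ((2*k > -11 ∧ lim ≠ 9) ↔ w > 3*lim - 4))) ∧ ((¬(k + 3*w ≠ 15)) → (t + w = 5 ∧ ((k > lim - 3 ∧ lim ≠ 9) ↔ w > 3*lim - 4)))
Answer: WP = (k + 3*w ≠ 15 → ((2*t < 4 → 2*k > 2) ∧ t + w = 5 ∧ ((2*k > -11 ∧ lim ≠ 9) ↔ w > 3*lim - 4))) ∧ ((¬(k + 3*w ≠ 15)) → (t + w = 5 ∧ ((k > lim - 3 ∧ lim ≠ 9) ↔ w > 3*lim - 4)))


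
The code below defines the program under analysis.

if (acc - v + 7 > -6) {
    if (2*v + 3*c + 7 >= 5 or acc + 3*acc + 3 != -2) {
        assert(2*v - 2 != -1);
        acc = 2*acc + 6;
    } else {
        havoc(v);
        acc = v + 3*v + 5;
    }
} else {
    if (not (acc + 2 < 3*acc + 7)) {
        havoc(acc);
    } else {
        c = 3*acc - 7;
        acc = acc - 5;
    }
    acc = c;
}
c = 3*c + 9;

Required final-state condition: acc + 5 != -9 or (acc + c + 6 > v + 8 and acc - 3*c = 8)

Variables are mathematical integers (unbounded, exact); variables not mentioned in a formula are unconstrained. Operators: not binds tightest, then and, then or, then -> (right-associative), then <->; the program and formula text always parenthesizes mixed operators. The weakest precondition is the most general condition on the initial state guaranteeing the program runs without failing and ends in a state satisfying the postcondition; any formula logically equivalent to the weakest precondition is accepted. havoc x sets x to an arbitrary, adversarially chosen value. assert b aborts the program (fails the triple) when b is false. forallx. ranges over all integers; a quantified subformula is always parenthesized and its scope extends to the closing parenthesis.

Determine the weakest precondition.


Working backward. After the program, the postcondition acc + 5 != -9 or (acc + c + 6 > v + 8 and acc - 3*c = 8) must hold; in canonical form it is acc != -14 or (acc + c > v + 2 and acc = 3*c + 8).
Before c := 3*c + 9: acc != -14 or (acc + 3*c > v - 7 and acc = 9*c + 35)
Then branch requires ((3*c + 2*v >= -2 or 4*acc != -5) -> (2*v != 1 and (2*acc != -20 or (2*acc + 3*c > v - 13 and 2*acc = 9*c + 29)))) and ((not (3*c + 2*v >= -2 or 4*acc != -5)) -> (forall v_1. (4*v_1 != -19 or (3*c + 3*v_1 > -12 and 4*v_1 = 9*c + 30)))); else branch requires ((not (2*acc > -5)) -> (c != -14 or (4*c > v - 7 and 8*c = -35))) and (2*acc > -5 -> (3*acc != -7 or (12*acc > v + 21 and 24*acc = 21))).
Before the if: (acc > v - 13 -> (((3*c + 2*v >= -2 or 4*acc != -5) -> (2*v != 1 and (2*acc != -20 or (2*acc + 3*c > v - 13 and 2*acc = 9*c + 29)))) and ((not (3*c + 2*v >= -2 or 4*acc != -5)) -> (forall v_1. (4*v_1 != -19 or (3*c + 3*v_1 > -12 and 4*v_1 = 9*c + 30)))))) and ((not (acc > v - 13)) -> (((not (2*acc > -5)) -> (c != -14 or (4*c > v - 7 and 8*c = -35))) and (2*acc > -5 -> (3*acc != -7 or (12*acc > v + 21 and 24*acc = 21)))))
Answer: WP = (acc > v - 13 -> (((3*c + 2*v >= -2 or 4*acc != -5) -> (2*v != 1 and (2*acc != -20 or (2*acc + 3*c > v - 13 and 2*acc = 9*c + 29)))) and ((not (3*c + 2*v >= -2 or 4*acc != -5)) -> (forall v_1. (4*v_1 != -19 or (3*c + 3*v_1 > -12 and 4*v_1 = 9*c + 30)))))) and ((not (acc > v - 13)) -> (((not (2*acc > -5)) -> (c != -14 or (4*c > v - 7 and 8*c = -35))) and (2*acc > -5 -> (3*acc != -7 or (12*acc > v + 21 and 24*acc = 21)))))


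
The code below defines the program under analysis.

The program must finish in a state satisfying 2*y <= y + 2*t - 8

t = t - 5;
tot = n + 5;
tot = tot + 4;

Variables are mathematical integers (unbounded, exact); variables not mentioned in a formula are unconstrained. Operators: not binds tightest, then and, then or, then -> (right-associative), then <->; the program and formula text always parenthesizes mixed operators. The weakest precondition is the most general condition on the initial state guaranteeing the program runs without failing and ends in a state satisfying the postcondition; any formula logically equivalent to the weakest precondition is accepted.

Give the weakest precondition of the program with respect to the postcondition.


Working backward. After the program, the postcondition 2*y <= y + 2*t - 8 must hold; in canonical form it is y <= 2*t - 8.
Before tot := tot + 4: y <= 2*t - 8
Before tot := n + 5: y <= 2*t - 8
Before t := t - 5: y <= 2*t - 18
Answer: WP = y <= 2*t - 18


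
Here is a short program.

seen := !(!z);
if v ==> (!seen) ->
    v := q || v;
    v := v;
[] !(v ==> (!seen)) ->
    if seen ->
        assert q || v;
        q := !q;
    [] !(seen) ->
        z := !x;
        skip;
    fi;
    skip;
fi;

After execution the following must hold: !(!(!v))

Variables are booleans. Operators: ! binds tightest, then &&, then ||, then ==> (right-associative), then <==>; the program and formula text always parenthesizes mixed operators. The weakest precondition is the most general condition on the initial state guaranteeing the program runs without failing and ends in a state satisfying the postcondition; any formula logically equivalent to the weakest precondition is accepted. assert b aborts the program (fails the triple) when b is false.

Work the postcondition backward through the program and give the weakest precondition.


Working backward. After the program, the postcondition !(!(!v)) must hold; in canonical form it is !v.
Then branch requires !(q || v); else branch requires (seen ==> ((q || v) && (!v))) && ((!seen) ==> (!v)).
Before the if: ((v ==> (!seen)) ==> (!(q || v))) && ((!(v ==> (!seen))) ==> ((seen ==> ((q || v) && (!v))) && ((!seen) ==> (!v))))
Before seen := !(!z): ((v ==> (!z)) ==> (!(q || v))) && ((!(v ==> (!z))) ==> ((z ==> ((q || v) && (!v))) && ((!z) ==> (!v))))
Answer: WP = ((v ==> (!z)) ==> (!(q || v))) && ((!(v ==> (!z))) ==> ((z ==> ((q || v) && (!v))) && ((!z) ==> (!v))))


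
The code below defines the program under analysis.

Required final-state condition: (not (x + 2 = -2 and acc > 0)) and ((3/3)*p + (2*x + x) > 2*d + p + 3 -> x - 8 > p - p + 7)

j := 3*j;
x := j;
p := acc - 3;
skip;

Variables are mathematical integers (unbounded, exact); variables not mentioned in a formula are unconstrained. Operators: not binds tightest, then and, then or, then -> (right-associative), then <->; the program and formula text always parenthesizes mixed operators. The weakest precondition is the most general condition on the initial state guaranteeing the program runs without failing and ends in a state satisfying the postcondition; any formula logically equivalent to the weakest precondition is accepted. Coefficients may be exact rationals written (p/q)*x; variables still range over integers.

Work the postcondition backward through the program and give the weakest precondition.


Working backward. After the program, the postcondition (not (x + 2 = -2 and acc > 0)) and ((3/3)*p + (2*x + x) > 2*d + p + 3 -> x - 8 > p - p + 7) must hold; in canonical form it is (not (x = -4 and acc > 0)) and (3*x > 2*d + 3 -> x > 15).
Before skip: (not (x = -4 and acc > 0)) and (3*x > 2*d + 3 -> x > 15)
Before p := acc - 3: (not (x = -4 and acc > 0)) and (3*x > 2*d + 3 -> x > 15)
Before x := j: (not (j = -4 and acc > 0)) and (3*j > 2*d + 3 -> j > 15)
Before j := 3*j: (not (3*j = -4 and acc > 0)) and (9*j > 2*d + 3 -> 3*j > 15)
Answer: WP = (not (3*j = -4 and acc > 0)) and (9*j > 2*d + 3 -> 3*j > 15)


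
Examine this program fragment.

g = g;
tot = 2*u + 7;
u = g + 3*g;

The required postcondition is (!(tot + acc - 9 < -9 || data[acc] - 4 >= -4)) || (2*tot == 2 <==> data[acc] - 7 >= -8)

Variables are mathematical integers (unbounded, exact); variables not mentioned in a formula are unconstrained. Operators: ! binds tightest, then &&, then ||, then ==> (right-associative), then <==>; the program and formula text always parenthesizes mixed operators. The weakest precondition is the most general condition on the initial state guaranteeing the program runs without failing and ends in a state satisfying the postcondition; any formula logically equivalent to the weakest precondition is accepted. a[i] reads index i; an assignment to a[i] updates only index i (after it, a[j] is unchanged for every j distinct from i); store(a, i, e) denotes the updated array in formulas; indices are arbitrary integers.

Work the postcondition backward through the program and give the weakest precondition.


Working backward. After the program, the postcondition (!(tot + acc - 9 < -9 || data[acc] - 4 >= -4)) || (2*tot == 2 <==> data[acc] - 7 >= -8) must hold; in canonical form it is (!(acc + tot < 0 || data[acc] >= 0)) || (2*tot == 2 <==> data[acc] >= -1).
Before u := g + 3*g: (!(acc + tot < 0 || data[acc] >= 0)) || (2*tot == 2 <==> data[acc] >= -1)
Before tot := 2*u + 7: (!(acc + 2*u < -7 || data[acc] >= 0)) || (4*u == -12 <==> data[acc] >= -1)
Before g := g: (!(acc + 2*u < -7 || data[acc] >= 0)) || (4*u == -12 <==> data[acc] >= -1)
Answer: WP = (!(acc + 2*u < -7 || data[acc] >= 0)) || (4*u == -12 <==> data[acc] >= -1)


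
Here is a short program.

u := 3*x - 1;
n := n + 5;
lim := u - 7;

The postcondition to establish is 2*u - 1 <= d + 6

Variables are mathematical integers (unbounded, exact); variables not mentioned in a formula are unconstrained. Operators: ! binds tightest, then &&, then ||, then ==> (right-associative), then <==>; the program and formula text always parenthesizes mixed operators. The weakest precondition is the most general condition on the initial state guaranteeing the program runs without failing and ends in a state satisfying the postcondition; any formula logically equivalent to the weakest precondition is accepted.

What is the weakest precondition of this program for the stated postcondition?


Working backward. After the program, the postcondition 2*u - 1 <= d + 6 must hold; in canonical form it is 2*u <= d + 7.
Before lim := u - 7: 2*u <= d + 7
Before n := n + 5: 2*u <= d + 7
Before u := 3*x - 1: 6*x <= d + 9
Answer: WP = 6*x <= d + 9
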